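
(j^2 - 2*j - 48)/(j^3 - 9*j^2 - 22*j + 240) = (j + 6)/(j^2 - j - 30)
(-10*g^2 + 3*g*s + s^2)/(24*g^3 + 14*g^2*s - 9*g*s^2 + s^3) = (-10*g^2 + 3*g*s + s^2)/(24*g^3 + 14*g^2*s - 9*g*s^2 + s^3)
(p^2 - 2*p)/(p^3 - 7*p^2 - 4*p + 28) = p/(p^2 - 5*p - 14)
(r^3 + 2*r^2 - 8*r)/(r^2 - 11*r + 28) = r*(r^2 + 2*r - 8)/(r^2 - 11*r + 28)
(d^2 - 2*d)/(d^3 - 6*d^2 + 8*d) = 1/(d - 4)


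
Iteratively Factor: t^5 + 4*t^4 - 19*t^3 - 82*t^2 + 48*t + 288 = (t + 3)*(t^4 + t^3 - 22*t^2 - 16*t + 96) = (t - 2)*(t + 3)*(t^3 + 3*t^2 - 16*t - 48) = (t - 2)*(t + 3)*(t + 4)*(t^2 - t - 12) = (t - 2)*(t + 3)^2*(t + 4)*(t - 4)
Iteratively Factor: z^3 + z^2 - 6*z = (z - 2)*(z^2 + 3*z) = z*(z - 2)*(z + 3)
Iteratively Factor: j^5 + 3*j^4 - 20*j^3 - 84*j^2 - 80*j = (j + 2)*(j^4 + j^3 - 22*j^2 - 40*j) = (j - 5)*(j + 2)*(j^3 + 6*j^2 + 8*j) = (j - 5)*(j + 2)*(j + 4)*(j^2 + 2*j) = j*(j - 5)*(j + 2)*(j + 4)*(j + 2)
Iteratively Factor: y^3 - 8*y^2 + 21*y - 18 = (y - 2)*(y^2 - 6*y + 9) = (y - 3)*(y - 2)*(y - 3)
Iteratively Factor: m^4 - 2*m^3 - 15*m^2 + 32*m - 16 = (m - 1)*(m^3 - m^2 - 16*m + 16) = (m - 1)*(m + 4)*(m^2 - 5*m + 4) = (m - 1)^2*(m + 4)*(m - 4)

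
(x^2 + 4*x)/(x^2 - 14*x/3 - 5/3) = 3*x*(x + 4)/(3*x^2 - 14*x - 5)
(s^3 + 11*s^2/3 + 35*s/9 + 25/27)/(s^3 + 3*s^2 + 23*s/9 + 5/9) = (s + 5/3)/(s + 1)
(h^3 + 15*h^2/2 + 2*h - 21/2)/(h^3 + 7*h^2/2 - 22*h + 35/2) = (2*h + 3)/(2*h - 5)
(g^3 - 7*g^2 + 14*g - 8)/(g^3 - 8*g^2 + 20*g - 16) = (g - 1)/(g - 2)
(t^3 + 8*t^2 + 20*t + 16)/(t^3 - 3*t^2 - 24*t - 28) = (t + 4)/(t - 7)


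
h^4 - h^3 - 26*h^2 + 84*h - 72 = (h - 3)*(h - 2)^2*(h + 6)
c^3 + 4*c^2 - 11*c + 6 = (c - 1)^2*(c + 6)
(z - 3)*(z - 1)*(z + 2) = z^3 - 2*z^2 - 5*z + 6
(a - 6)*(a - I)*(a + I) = a^3 - 6*a^2 + a - 6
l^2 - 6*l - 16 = (l - 8)*(l + 2)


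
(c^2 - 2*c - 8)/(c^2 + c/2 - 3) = 2*(c - 4)/(2*c - 3)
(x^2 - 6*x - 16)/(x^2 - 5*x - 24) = (x + 2)/(x + 3)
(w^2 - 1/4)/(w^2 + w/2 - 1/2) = (w + 1/2)/(w + 1)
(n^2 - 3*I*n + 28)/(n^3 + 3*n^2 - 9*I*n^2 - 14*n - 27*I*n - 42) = (n + 4*I)/(n^2 + n*(3 - 2*I) - 6*I)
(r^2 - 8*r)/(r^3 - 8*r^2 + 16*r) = (r - 8)/(r^2 - 8*r + 16)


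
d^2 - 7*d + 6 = (d - 6)*(d - 1)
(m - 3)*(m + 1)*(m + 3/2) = m^3 - m^2/2 - 6*m - 9/2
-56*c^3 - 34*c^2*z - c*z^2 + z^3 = (-7*c + z)*(2*c + z)*(4*c + z)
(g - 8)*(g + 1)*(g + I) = g^3 - 7*g^2 + I*g^2 - 8*g - 7*I*g - 8*I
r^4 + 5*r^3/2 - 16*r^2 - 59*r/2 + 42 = (r - 7/2)*(r - 1)*(r + 3)*(r + 4)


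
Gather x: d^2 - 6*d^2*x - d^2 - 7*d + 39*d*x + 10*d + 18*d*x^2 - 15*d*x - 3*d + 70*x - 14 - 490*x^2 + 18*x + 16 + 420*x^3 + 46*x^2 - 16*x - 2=420*x^3 + x^2*(18*d - 444) + x*(-6*d^2 + 24*d + 72)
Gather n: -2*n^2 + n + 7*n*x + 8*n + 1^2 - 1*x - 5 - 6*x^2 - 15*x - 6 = -2*n^2 + n*(7*x + 9) - 6*x^2 - 16*x - 10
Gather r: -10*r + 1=1 - 10*r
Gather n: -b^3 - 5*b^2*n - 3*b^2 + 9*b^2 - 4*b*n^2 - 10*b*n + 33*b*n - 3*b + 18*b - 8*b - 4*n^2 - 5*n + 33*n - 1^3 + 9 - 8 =-b^3 + 6*b^2 + 7*b + n^2*(-4*b - 4) + n*(-5*b^2 + 23*b + 28)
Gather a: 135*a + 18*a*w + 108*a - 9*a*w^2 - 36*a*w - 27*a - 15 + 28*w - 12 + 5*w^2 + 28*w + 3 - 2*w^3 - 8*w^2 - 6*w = a*(-9*w^2 - 18*w + 216) - 2*w^3 - 3*w^2 + 50*w - 24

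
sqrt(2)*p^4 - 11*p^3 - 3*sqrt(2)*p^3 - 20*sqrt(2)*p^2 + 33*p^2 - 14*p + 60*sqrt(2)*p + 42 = (p - 3)*(p - 7*sqrt(2))*(p + sqrt(2))*(sqrt(2)*p + 1)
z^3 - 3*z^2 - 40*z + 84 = (z - 7)*(z - 2)*(z + 6)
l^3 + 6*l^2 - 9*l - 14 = (l - 2)*(l + 1)*(l + 7)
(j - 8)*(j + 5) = j^2 - 3*j - 40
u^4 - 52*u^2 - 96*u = u*(u - 8)*(u + 2)*(u + 6)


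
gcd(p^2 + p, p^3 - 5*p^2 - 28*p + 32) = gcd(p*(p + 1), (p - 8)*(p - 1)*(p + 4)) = 1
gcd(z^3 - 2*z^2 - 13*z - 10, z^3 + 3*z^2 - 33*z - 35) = z^2 - 4*z - 5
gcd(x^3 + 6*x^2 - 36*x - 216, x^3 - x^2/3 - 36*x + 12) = x^2 - 36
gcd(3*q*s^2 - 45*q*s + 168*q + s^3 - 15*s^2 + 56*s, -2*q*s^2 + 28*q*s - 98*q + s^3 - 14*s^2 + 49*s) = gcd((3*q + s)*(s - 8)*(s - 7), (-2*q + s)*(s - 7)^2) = s - 7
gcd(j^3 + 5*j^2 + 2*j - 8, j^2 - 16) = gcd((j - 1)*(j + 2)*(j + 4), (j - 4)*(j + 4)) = j + 4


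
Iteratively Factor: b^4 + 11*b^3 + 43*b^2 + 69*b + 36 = (b + 1)*(b^3 + 10*b^2 + 33*b + 36) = (b + 1)*(b + 3)*(b^2 + 7*b + 12) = (b + 1)*(b + 3)*(b + 4)*(b + 3)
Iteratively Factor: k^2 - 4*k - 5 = (k - 5)*(k + 1)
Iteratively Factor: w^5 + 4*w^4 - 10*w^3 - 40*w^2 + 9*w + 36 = (w + 1)*(w^4 + 3*w^3 - 13*w^2 - 27*w + 36) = (w - 1)*(w + 1)*(w^3 + 4*w^2 - 9*w - 36) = (w - 1)*(w + 1)*(w + 3)*(w^2 + w - 12) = (w - 1)*(w + 1)*(w + 3)*(w + 4)*(w - 3)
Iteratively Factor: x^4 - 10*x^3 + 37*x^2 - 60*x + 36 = (x - 2)*(x^3 - 8*x^2 + 21*x - 18) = (x - 3)*(x - 2)*(x^2 - 5*x + 6) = (x - 3)^2*(x - 2)*(x - 2)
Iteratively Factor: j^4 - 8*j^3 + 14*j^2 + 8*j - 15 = (j - 1)*(j^3 - 7*j^2 + 7*j + 15) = (j - 3)*(j - 1)*(j^2 - 4*j - 5) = (j - 5)*(j - 3)*(j - 1)*(j + 1)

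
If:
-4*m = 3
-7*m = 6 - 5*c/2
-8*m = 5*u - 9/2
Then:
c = 3/10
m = -3/4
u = 21/10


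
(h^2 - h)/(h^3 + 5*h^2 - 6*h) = 1/(h + 6)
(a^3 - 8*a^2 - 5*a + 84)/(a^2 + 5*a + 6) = (a^2 - 11*a + 28)/(a + 2)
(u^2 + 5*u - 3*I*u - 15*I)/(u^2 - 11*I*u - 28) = (u^2 + u*(5 - 3*I) - 15*I)/(u^2 - 11*I*u - 28)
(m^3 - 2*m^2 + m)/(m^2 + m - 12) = m*(m^2 - 2*m + 1)/(m^2 + m - 12)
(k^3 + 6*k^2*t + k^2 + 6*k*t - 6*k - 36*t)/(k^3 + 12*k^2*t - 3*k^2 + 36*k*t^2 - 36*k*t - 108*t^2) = (k^2 + k - 6)/(k^2 + 6*k*t - 3*k - 18*t)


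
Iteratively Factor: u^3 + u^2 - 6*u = (u - 2)*(u^2 + 3*u) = u*(u - 2)*(u + 3)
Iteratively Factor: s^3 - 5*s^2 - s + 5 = (s + 1)*(s^2 - 6*s + 5) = (s - 1)*(s + 1)*(s - 5)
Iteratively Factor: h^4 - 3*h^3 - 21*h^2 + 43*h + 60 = (h - 3)*(h^3 - 21*h - 20) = (h - 5)*(h - 3)*(h^2 + 5*h + 4) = (h - 5)*(h - 3)*(h + 1)*(h + 4)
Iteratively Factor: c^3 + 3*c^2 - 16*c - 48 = (c + 3)*(c^2 - 16) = (c - 4)*(c + 3)*(c + 4)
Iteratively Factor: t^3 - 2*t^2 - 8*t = (t)*(t^2 - 2*t - 8) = t*(t - 4)*(t + 2)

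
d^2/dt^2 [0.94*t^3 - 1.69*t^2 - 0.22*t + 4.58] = 5.64*t - 3.38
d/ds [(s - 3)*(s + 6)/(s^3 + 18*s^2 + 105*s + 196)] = (-s^3 + s^2 + 98*s + 354)/(s^5 + 29*s^4 + 331*s^3 + 1855*s^2 + 5096*s + 5488)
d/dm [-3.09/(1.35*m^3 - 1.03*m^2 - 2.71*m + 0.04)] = (12.5145*m^2 - 6.3654*m - 8.3739)/(1.35*m^3 - 1.03*m^2 - 2.71*m + 0.04)^2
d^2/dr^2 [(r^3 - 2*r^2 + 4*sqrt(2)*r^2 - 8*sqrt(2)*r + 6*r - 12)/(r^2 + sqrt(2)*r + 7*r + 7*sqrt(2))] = 18*(-3*sqrt(2)*r^3 + 7*r^3 - 18*r^2 + 21*sqrt(2)*r^2 - 18*sqrt(2)*r + 42*r - 12 + 14*sqrt(2))/(r^6 + 3*sqrt(2)*r^5 + 21*r^5 + 63*sqrt(2)*r^4 + 153*r^4 + 469*r^3 + 443*sqrt(2)*r^3 + 882*r^2 + 1071*sqrt(2)*r^2 + 294*sqrt(2)*r + 2058*r + 686*sqrt(2))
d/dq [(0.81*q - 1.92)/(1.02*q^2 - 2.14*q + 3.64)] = (-0.8262*q^2 + 3.9168*q - 1.1604)/(1.0404*q^4 - 4.3656*q^3 + 12.0052*q^2 - 15.5792*q + 13.2496)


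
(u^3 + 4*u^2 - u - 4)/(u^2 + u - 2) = (u^2 + 5*u + 4)/(u + 2)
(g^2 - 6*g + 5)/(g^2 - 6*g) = (g^2 - 6*g + 5)/(g*(g - 6))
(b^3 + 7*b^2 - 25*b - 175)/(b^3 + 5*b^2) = 1 + 2/b - 35/b^2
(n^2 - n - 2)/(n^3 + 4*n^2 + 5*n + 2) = (n - 2)/(n^2 + 3*n + 2)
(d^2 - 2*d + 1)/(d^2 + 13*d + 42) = (d^2 - 2*d + 1)/(d^2 + 13*d + 42)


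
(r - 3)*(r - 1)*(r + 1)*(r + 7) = r^4 + 4*r^3 - 22*r^2 - 4*r + 21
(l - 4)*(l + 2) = l^2 - 2*l - 8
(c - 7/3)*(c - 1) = c^2 - 10*c/3 + 7/3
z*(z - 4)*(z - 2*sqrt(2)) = z^3 - 4*z^2 - 2*sqrt(2)*z^2 + 8*sqrt(2)*z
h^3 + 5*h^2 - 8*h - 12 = (h - 2)*(h + 1)*(h + 6)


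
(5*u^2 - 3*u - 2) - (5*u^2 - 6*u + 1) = 3*u - 3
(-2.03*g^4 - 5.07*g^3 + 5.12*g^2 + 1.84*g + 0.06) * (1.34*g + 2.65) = -2.7202*g^5 - 12.1733*g^4 - 6.5747*g^3 + 16.0336*g^2 + 4.9564*g + 0.159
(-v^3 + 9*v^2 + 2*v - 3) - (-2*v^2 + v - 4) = -v^3 + 11*v^2 + v + 1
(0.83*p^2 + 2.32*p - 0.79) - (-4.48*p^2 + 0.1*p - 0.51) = 5.31*p^2 + 2.22*p - 0.28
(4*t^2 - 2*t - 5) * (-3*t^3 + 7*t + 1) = -12*t^5 + 6*t^4 + 43*t^3 - 10*t^2 - 37*t - 5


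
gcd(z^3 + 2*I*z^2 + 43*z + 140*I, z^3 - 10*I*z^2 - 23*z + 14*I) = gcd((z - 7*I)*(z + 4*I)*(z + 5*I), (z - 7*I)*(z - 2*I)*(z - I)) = z - 7*I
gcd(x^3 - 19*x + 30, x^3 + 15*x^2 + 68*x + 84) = 1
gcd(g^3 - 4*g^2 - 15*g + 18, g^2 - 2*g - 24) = g - 6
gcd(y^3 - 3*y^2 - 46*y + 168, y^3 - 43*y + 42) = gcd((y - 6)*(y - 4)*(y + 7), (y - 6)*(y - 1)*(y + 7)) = y^2 + y - 42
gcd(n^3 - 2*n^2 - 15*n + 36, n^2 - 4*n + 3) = n - 3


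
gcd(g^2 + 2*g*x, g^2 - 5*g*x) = g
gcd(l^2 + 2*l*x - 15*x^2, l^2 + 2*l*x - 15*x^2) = -l^2 - 2*l*x + 15*x^2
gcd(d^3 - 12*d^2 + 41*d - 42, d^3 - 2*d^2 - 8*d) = 1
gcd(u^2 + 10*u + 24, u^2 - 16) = u + 4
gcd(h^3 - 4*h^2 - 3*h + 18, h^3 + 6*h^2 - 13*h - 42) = h^2 - h - 6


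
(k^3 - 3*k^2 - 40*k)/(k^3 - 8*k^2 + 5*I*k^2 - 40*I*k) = (k + 5)/(k + 5*I)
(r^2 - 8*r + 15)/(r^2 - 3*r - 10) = (r - 3)/(r + 2)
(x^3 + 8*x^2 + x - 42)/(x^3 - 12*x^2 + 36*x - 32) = (x^2 + 10*x + 21)/(x^2 - 10*x + 16)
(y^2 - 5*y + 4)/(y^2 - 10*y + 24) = (y - 1)/(y - 6)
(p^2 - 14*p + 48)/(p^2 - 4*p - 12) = (p - 8)/(p + 2)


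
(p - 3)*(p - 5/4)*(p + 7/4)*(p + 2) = p^4 - p^3/2 - 139*p^2/16 - 13*p/16 + 105/8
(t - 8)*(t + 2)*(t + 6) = t^3 - 52*t - 96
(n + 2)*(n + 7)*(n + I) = n^3 + 9*n^2 + I*n^2 + 14*n + 9*I*n + 14*I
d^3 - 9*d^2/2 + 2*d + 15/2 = (d - 3)*(d - 5/2)*(d + 1)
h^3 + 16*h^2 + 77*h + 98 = (h + 2)*(h + 7)^2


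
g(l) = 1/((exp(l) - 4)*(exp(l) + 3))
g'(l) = -exp(l)/((exp(l) - 4)*(exp(l) + 3)^2) - exp(l)/((exp(l) - 4)^2*(exp(l) + 3)) = (1 - 2*exp(l))*exp(l)/(exp(4*l) - 2*exp(3*l) - 23*exp(2*l) + 24*exp(l) + 144)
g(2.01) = 0.03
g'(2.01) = -0.08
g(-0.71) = -0.08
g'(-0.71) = 0.00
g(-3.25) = -0.08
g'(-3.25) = 0.00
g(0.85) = -0.11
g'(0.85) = -0.11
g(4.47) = 0.00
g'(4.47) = -0.00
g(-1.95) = -0.08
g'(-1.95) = 0.00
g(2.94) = 0.00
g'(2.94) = -0.01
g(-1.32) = -0.08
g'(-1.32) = 0.00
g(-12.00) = -0.08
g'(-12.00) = 0.00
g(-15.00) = -0.08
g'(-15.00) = 0.00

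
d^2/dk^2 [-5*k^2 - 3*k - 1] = -10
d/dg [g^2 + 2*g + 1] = 2*g + 2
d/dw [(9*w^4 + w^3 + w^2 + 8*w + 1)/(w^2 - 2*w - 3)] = (18*w^5 - 53*w^4 - 112*w^3 - 19*w^2 - 8*w - 22)/(w^4 - 4*w^3 - 2*w^2 + 12*w + 9)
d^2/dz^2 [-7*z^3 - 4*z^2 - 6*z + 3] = -42*z - 8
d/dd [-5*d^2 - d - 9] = -10*d - 1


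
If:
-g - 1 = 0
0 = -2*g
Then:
No Solution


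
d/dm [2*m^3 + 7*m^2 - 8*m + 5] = 6*m^2 + 14*m - 8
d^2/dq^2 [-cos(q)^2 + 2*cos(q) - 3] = -2*cos(q) + 2*cos(2*q)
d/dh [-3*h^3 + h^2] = h*(2 - 9*h)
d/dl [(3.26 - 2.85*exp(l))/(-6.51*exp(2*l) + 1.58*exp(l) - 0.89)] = (-18.5535*exp(2*l) + 42.4452*exp(l) - 2.6143)*exp(l)/(42.3801*exp(4*l) - 20.5716*exp(3*l) + 14.0842*exp(2*l) - 2.8124*exp(l) + 0.7921)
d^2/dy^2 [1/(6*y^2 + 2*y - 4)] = (-9*y^2 - 3*y + (6*y + 1)^2 + 6)/(3*y^2 + y - 2)^3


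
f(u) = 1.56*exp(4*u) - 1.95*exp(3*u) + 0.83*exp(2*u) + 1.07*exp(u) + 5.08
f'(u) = 6.24*exp(4*u) - 5.85*exp(3*u) + 1.66*exp(2*u) + 1.07*exp(u)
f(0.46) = 10.93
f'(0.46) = 21.90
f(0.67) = 18.54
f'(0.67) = 55.78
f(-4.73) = 5.09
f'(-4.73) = 0.01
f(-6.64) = 5.08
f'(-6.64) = 0.00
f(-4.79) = 5.09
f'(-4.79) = 0.01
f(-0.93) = 5.55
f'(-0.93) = 0.47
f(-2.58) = 5.17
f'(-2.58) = 0.09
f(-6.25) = 5.08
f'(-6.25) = 0.00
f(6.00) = 41195129105.96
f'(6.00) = 164908281875.39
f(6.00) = 41195129105.96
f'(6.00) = 164908281875.39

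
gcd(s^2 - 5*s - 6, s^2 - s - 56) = 1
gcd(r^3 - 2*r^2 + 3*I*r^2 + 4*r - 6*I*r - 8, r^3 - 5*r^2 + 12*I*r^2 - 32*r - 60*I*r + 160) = r + 4*I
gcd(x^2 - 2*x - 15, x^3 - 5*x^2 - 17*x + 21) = x + 3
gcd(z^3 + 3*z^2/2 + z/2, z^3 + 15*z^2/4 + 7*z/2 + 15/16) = z + 1/2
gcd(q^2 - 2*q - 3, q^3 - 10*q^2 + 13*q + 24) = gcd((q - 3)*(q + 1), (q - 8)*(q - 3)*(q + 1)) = q^2 - 2*q - 3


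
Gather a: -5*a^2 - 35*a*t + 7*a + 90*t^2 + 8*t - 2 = -5*a^2 + a*(7 - 35*t) + 90*t^2 + 8*t - 2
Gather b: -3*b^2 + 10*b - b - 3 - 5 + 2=-3*b^2 + 9*b - 6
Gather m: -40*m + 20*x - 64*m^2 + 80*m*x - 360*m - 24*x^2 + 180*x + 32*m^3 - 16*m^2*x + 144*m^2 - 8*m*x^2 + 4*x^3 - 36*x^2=32*m^3 + m^2*(80 - 16*x) + m*(-8*x^2 + 80*x - 400) + 4*x^3 - 60*x^2 + 200*x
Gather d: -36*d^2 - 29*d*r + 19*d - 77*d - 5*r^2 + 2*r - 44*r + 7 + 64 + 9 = -36*d^2 + d*(-29*r - 58) - 5*r^2 - 42*r + 80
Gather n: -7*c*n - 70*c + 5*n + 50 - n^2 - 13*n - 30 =-70*c - n^2 + n*(-7*c - 8) + 20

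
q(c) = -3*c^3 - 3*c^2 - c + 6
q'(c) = -9*c^2 - 6*c - 1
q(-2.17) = 24.70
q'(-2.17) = -30.36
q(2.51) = -62.85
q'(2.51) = -72.76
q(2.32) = -49.93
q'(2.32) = -63.36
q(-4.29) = 191.94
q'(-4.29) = -140.90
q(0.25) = 5.52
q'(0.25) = -3.06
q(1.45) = -10.90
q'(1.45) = -28.62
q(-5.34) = 382.61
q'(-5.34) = -225.60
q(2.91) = -96.24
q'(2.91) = -94.67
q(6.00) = -756.00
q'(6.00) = -361.00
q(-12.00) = 4770.00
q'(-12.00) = -1225.00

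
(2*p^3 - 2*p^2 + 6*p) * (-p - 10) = -2*p^4 - 18*p^3 + 14*p^2 - 60*p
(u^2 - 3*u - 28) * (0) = 0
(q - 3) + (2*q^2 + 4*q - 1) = 2*q^2 + 5*q - 4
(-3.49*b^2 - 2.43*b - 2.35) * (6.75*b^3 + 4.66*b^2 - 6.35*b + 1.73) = -23.5575*b^5 - 32.6659*b^4 - 5.0248*b^3 - 1.5582*b^2 + 10.7186*b - 4.0655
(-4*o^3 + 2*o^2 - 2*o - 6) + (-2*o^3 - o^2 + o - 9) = -6*o^3 + o^2 - o - 15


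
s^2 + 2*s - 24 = (s - 4)*(s + 6)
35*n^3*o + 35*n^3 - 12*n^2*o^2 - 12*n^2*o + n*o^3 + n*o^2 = (-7*n + o)*(-5*n + o)*(n*o + n)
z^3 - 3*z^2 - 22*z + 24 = (z - 6)*(z - 1)*(z + 4)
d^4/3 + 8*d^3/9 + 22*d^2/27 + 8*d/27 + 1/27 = (d/3 + 1/3)*(d + 1/3)^2*(d + 1)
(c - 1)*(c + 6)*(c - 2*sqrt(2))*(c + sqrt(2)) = c^4 - sqrt(2)*c^3 + 5*c^3 - 10*c^2 - 5*sqrt(2)*c^2 - 20*c + 6*sqrt(2)*c + 24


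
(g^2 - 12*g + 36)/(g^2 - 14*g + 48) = (g - 6)/(g - 8)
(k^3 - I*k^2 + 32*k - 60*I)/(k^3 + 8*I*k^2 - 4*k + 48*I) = (k - 5*I)/(k + 4*I)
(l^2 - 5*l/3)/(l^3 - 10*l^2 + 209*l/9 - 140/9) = 3*l/(3*l^2 - 25*l + 28)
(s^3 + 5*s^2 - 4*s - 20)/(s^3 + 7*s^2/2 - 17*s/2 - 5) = 2*(s + 2)/(2*s + 1)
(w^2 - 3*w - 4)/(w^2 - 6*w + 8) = (w + 1)/(w - 2)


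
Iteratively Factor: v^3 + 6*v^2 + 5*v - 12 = (v + 3)*(v^2 + 3*v - 4) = (v + 3)*(v + 4)*(v - 1)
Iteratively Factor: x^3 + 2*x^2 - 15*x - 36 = (x + 3)*(x^2 - x - 12) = (x - 4)*(x + 3)*(x + 3)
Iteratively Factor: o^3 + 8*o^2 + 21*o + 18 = (o + 3)*(o^2 + 5*o + 6) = (o + 2)*(o + 3)*(o + 3)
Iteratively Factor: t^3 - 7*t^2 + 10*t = (t)*(t^2 - 7*t + 10) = t*(t - 2)*(t - 5)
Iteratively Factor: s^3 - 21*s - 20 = (s + 4)*(s^2 - 4*s - 5) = (s + 1)*(s + 4)*(s - 5)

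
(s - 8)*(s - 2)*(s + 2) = s^3 - 8*s^2 - 4*s + 32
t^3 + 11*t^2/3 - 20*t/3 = t*(t - 4/3)*(t + 5)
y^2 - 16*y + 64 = (y - 8)^2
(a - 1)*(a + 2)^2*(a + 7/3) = a^4 + 16*a^3/3 + 7*a^2 - 4*a - 28/3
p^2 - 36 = (p - 6)*(p + 6)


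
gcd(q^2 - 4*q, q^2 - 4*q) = q^2 - 4*q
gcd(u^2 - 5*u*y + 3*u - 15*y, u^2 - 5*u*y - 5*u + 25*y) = -u + 5*y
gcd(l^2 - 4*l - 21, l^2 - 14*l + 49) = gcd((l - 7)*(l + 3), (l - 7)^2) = l - 7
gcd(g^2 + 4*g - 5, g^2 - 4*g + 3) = g - 1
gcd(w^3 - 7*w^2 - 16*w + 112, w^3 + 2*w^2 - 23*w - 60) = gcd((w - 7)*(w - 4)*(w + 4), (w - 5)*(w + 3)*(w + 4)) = w + 4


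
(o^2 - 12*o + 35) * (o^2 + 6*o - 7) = o^4 - 6*o^3 - 44*o^2 + 294*o - 245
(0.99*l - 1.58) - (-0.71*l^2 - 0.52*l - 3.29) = 0.71*l^2 + 1.51*l + 1.71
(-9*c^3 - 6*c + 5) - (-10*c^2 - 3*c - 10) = -9*c^3 + 10*c^2 - 3*c + 15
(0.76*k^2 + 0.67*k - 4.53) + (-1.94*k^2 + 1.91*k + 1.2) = -1.18*k^2 + 2.58*k - 3.33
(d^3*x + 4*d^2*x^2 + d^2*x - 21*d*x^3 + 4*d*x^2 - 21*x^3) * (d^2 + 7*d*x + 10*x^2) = d^5*x + 11*d^4*x^2 + d^4*x + 17*d^3*x^3 + 11*d^3*x^2 - 107*d^2*x^4 + 17*d^2*x^3 - 210*d*x^5 - 107*d*x^4 - 210*x^5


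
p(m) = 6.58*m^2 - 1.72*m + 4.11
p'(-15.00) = -199.12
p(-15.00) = 1510.41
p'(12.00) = 156.20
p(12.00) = 930.99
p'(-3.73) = -50.81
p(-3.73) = 102.07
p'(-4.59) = -62.12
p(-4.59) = 150.63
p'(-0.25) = -5.01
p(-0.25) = 4.95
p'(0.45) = 4.20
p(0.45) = 4.67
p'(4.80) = 61.45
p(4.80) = 147.46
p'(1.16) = 13.55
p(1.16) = 10.97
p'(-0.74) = -11.46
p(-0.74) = 8.99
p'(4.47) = 57.11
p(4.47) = 127.90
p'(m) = 13.16*m - 1.72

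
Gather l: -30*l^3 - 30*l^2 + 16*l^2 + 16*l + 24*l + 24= -30*l^3 - 14*l^2 + 40*l + 24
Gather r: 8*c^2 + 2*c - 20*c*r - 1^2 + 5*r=8*c^2 + 2*c + r*(5 - 20*c) - 1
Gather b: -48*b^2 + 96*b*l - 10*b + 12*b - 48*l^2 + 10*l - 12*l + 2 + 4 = -48*b^2 + b*(96*l + 2) - 48*l^2 - 2*l + 6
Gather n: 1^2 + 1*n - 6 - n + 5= 0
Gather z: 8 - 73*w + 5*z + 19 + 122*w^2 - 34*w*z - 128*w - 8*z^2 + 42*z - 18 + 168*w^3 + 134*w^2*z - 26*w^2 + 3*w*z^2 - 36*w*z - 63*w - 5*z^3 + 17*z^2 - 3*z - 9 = 168*w^3 + 96*w^2 - 264*w - 5*z^3 + z^2*(3*w + 9) + z*(134*w^2 - 70*w + 44)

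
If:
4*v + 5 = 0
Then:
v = -5/4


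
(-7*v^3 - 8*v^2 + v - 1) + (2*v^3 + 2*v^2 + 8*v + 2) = -5*v^3 - 6*v^2 + 9*v + 1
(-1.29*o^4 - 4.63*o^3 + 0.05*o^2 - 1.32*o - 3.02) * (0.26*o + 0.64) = -0.3354*o^5 - 2.0294*o^4 - 2.9502*o^3 - 0.3112*o^2 - 1.63*o - 1.9328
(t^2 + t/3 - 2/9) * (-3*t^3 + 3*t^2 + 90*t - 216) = -3*t^5 + 2*t^4 + 275*t^3/3 - 560*t^2/3 - 92*t + 48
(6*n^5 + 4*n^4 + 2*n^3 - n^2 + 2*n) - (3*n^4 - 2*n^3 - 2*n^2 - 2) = 6*n^5 + n^4 + 4*n^3 + n^2 + 2*n + 2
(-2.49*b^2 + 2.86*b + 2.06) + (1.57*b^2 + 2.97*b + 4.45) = -0.92*b^2 + 5.83*b + 6.51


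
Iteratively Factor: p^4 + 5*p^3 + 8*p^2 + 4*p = (p + 1)*(p^3 + 4*p^2 + 4*p) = p*(p + 1)*(p^2 + 4*p + 4) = p*(p + 1)*(p + 2)*(p + 2)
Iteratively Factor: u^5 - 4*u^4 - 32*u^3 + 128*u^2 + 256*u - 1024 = (u - 4)*(u^4 - 32*u^2 + 256) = (u - 4)*(u + 4)*(u^3 - 4*u^2 - 16*u + 64) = (u - 4)^2*(u + 4)*(u^2 - 16) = (u - 4)^2*(u + 4)^2*(u - 4)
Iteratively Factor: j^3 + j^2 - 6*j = (j)*(j^2 + j - 6) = j*(j - 2)*(j + 3)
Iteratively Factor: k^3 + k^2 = (k)*(k^2 + k) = k^2*(k + 1)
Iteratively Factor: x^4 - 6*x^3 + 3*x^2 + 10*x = (x - 5)*(x^3 - x^2 - 2*x) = (x - 5)*(x + 1)*(x^2 - 2*x) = (x - 5)*(x - 2)*(x + 1)*(x)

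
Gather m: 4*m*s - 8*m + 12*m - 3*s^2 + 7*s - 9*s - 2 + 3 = m*(4*s + 4) - 3*s^2 - 2*s + 1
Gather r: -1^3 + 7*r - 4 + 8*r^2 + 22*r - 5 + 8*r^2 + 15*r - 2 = 16*r^2 + 44*r - 12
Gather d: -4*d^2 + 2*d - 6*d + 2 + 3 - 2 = -4*d^2 - 4*d + 3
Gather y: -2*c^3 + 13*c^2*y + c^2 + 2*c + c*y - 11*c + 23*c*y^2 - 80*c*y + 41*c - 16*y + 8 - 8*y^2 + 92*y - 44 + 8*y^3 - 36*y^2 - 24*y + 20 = -2*c^3 + c^2 + 32*c + 8*y^3 + y^2*(23*c - 44) + y*(13*c^2 - 79*c + 52) - 16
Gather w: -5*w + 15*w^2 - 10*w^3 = -10*w^3 + 15*w^2 - 5*w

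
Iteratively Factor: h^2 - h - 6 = (h + 2)*(h - 3)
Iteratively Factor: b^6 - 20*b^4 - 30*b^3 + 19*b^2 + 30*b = (b)*(b^5 - 20*b^3 - 30*b^2 + 19*b + 30) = b*(b - 1)*(b^4 + b^3 - 19*b^2 - 49*b - 30) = b*(b - 1)*(b + 2)*(b^3 - b^2 - 17*b - 15) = b*(b - 1)*(b + 1)*(b + 2)*(b^2 - 2*b - 15) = b*(b - 5)*(b - 1)*(b + 1)*(b + 2)*(b + 3)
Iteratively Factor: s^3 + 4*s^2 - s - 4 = (s + 1)*(s^2 + 3*s - 4) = (s + 1)*(s + 4)*(s - 1)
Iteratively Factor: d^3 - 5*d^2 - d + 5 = (d - 5)*(d^2 - 1) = (d - 5)*(d - 1)*(d + 1)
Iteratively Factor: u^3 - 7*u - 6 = (u + 1)*(u^2 - u - 6) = (u + 1)*(u + 2)*(u - 3)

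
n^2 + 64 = (n - 8*I)*(n + 8*I)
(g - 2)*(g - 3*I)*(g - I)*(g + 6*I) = g^4 - 2*g^3 + 2*I*g^3 + 21*g^2 - 4*I*g^2 - 42*g - 18*I*g + 36*I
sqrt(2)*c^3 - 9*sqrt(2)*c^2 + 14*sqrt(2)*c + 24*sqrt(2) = (c - 6)*(c - 4)*(sqrt(2)*c + sqrt(2))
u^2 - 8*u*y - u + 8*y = (u - 1)*(u - 8*y)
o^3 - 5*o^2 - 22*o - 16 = (o - 8)*(o + 1)*(o + 2)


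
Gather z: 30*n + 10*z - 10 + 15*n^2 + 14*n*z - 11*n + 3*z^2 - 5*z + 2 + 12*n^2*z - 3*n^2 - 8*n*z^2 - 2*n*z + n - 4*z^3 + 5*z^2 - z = 12*n^2 + 20*n - 4*z^3 + z^2*(8 - 8*n) + z*(12*n^2 + 12*n + 4) - 8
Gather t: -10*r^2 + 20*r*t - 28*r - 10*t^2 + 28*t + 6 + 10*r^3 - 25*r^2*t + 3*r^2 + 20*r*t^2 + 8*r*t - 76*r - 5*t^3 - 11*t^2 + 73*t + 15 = 10*r^3 - 7*r^2 - 104*r - 5*t^3 + t^2*(20*r - 21) + t*(-25*r^2 + 28*r + 101) + 21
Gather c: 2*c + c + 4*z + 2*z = 3*c + 6*z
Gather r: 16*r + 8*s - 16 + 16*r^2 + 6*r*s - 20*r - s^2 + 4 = 16*r^2 + r*(6*s - 4) - s^2 + 8*s - 12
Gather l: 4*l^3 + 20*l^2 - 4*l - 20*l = 4*l^3 + 20*l^2 - 24*l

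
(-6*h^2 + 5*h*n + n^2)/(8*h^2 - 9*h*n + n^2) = (-6*h - n)/(8*h - n)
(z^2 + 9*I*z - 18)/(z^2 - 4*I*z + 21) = (z + 6*I)/(z - 7*I)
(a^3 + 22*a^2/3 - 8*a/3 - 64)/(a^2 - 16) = (a^2 + 10*a/3 - 16)/(a - 4)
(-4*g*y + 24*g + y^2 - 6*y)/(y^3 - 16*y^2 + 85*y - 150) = (-4*g + y)/(y^2 - 10*y + 25)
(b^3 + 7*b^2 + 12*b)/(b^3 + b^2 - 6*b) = (b + 4)/(b - 2)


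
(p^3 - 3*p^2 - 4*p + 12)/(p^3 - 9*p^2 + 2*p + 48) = (p - 2)/(p - 8)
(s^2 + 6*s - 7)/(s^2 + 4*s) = (s^2 + 6*s - 7)/(s*(s + 4))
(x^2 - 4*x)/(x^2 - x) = (x - 4)/(x - 1)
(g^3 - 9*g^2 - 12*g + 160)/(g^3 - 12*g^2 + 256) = (g - 5)/(g - 8)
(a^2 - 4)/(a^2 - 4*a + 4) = (a + 2)/(a - 2)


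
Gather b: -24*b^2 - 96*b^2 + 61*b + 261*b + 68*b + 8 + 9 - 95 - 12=-120*b^2 + 390*b - 90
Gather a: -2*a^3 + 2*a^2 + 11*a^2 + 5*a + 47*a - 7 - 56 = -2*a^3 + 13*a^2 + 52*a - 63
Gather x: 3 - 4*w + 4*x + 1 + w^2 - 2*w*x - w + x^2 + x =w^2 - 5*w + x^2 + x*(5 - 2*w) + 4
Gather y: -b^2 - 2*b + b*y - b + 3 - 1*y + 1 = -b^2 - 3*b + y*(b - 1) + 4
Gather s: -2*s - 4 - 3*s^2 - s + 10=-3*s^2 - 3*s + 6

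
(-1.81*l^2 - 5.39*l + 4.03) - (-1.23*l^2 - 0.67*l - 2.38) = -0.58*l^2 - 4.72*l + 6.41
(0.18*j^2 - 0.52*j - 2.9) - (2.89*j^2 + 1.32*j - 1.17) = -2.71*j^2 - 1.84*j - 1.73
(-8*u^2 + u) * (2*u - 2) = -16*u^3 + 18*u^2 - 2*u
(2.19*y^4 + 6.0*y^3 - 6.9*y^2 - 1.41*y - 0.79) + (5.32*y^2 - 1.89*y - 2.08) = 2.19*y^4 + 6.0*y^3 - 1.58*y^2 - 3.3*y - 2.87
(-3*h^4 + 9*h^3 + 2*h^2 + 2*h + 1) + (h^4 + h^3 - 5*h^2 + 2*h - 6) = -2*h^4 + 10*h^3 - 3*h^2 + 4*h - 5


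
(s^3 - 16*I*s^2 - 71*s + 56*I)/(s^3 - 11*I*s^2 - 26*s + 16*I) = (s - 7*I)/(s - 2*I)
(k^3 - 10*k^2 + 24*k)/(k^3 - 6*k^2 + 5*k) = (k^2 - 10*k + 24)/(k^2 - 6*k + 5)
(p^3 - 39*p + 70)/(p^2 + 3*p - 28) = (p^2 - 7*p + 10)/(p - 4)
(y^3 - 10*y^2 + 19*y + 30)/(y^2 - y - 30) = (y^2 - 4*y - 5)/(y + 5)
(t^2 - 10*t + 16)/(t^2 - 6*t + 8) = (t - 8)/(t - 4)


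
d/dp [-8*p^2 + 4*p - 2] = 4 - 16*p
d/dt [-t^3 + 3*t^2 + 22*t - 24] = -3*t^2 + 6*t + 22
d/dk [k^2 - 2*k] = 2*k - 2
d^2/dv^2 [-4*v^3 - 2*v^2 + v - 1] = -24*v - 4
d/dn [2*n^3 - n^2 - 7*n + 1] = 6*n^2 - 2*n - 7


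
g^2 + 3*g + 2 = (g + 1)*(g + 2)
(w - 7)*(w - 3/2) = w^2 - 17*w/2 + 21/2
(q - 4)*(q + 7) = q^2 + 3*q - 28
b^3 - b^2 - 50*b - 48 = (b - 8)*(b + 1)*(b + 6)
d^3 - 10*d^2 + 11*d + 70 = (d - 7)*(d - 5)*(d + 2)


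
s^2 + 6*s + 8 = (s + 2)*(s + 4)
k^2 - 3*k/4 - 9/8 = (k - 3/2)*(k + 3/4)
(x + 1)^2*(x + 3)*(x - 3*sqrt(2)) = x^4 - 3*sqrt(2)*x^3 + 5*x^3 - 15*sqrt(2)*x^2 + 7*x^2 - 21*sqrt(2)*x + 3*x - 9*sqrt(2)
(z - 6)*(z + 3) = z^2 - 3*z - 18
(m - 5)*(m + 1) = m^2 - 4*m - 5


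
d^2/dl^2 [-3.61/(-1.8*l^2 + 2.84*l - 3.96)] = (-23.3928*l^2 + 36.90864*l + 3.61*(3.6*l - 2.84)*(7.2*l - 5.68) - 51.46416)/(1.8*l^2 - 2.84*l + 3.96)^3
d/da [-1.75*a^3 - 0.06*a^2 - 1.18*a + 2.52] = -5.25*a^2 - 0.12*a - 1.18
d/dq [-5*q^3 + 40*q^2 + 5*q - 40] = -15*q^2 + 80*q + 5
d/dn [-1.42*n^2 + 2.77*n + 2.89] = 2.77 - 2.84*n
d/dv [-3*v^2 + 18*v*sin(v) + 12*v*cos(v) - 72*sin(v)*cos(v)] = -12*v*sin(v) + 18*v*cos(v) - 6*v + 18*sin(v) + 12*cos(v) - 72*cos(2*v)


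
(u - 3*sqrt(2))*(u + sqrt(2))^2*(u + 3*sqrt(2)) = u^4 + 2*sqrt(2)*u^3 - 16*u^2 - 36*sqrt(2)*u - 36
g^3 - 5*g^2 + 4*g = g*(g - 4)*(g - 1)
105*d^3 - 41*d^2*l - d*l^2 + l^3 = (-5*d + l)*(-3*d + l)*(7*d + l)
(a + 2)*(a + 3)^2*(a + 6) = a^4 + 14*a^3 + 69*a^2 + 144*a + 108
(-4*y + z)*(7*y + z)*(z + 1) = -28*y^2*z - 28*y^2 + 3*y*z^2 + 3*y*z + z^3 + z^2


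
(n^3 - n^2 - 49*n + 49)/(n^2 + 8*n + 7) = (n^2 - 8*n + 7)/(n + 1)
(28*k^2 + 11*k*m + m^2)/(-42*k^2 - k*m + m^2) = (-28*k^2 - 11*k*m - m^2)/(42*k^2 + k*m - m^2)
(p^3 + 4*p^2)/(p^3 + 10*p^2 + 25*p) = p*(p + 4)/(p^2 + 10*p + 25)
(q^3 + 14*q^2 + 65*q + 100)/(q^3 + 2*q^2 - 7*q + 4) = (q^2 + 10*q + 25)/(q^2 - 2*q + 1)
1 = 1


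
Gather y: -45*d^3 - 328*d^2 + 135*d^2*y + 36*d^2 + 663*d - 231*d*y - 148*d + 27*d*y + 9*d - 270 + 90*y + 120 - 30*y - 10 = -45*d^3 - 292*d^2 + 524*d + y*(135*d^2 - 204*d + 60) - 160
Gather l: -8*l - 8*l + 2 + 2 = 4 - 16*l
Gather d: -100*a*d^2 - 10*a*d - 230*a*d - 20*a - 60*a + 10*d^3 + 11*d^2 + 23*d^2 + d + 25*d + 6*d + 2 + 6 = -80*a + 10*d^3 + d^2*(34 - 100*a) + d*(32 - 240*a) + 8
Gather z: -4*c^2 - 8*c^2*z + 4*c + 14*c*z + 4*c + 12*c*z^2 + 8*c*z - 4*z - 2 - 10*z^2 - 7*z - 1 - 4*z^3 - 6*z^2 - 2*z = -4*c^2 + 8*c - 4*z^3 + z^2*(12*c - 16) + z*(-8*c^2 + 22*c - 13) - 3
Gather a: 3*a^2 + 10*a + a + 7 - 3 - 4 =3*a^2 + 11*a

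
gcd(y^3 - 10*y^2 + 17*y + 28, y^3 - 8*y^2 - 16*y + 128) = y - 4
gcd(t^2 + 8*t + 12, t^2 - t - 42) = t + 6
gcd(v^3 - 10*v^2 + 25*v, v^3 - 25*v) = v^2 - 5*v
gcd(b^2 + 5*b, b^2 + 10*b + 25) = b + 5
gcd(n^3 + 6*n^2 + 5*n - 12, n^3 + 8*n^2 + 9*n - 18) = n^2 + 2*n - 3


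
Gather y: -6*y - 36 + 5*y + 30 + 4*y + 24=3*y + 18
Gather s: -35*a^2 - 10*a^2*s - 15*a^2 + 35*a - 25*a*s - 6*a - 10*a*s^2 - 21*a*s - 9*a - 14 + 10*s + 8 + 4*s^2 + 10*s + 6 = -50*a^2 + 20*a + s^2*(4 - 10*a) + s*(-10*a^2 - 46*a + 20)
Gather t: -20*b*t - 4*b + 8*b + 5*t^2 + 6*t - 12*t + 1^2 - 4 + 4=4*b + 5*t^2 + t*(-20*b - 6) + 1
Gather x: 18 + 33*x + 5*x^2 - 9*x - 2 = 5*x^2 + 24*x + 16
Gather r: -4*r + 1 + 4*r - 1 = 0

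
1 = 1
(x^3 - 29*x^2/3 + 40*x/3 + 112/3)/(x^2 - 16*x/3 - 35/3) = (3*x^2 - 8*x - 16)/(3*x + 5)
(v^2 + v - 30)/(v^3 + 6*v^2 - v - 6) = (v - 5)/(v^2 - 1)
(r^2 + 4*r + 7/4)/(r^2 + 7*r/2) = (r + 1/2)/r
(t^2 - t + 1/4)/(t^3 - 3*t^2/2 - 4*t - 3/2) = (-4*t^2 + 4*t - 1)/(2*(-2*t^3 + 3*t^2 + 8*t + 3))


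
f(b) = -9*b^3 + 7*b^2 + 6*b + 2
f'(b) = -27*b^2 + 14*b + 6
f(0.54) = 5.86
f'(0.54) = 5.69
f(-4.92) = 1213.78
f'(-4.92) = -716.45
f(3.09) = -178.16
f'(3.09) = -208.54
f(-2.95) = 276.27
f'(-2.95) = -270.27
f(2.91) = -143.04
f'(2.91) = -181.90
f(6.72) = -2372.75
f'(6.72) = -1119.20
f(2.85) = -132.38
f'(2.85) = -173.41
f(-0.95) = 10.33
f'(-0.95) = -31.67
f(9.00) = -5938.00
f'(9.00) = -2055.00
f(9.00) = -5938.00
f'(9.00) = -2055.00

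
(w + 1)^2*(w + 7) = w^3 + 9*w^2 + 15*w + 7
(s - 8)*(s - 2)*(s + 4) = s^3 - 6*s^2 - 24*s + 64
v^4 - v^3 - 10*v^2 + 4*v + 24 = (v - 3)*(v - 2)*(v + 2)^2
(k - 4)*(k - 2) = k^2 - 6*k + 8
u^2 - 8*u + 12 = (u - 6)*(u - 2)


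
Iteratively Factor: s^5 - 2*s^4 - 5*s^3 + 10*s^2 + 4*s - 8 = (s + 2)*(s^4 - 4*s^3 + 3*s^2 + 4*s - 4) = (s + 1)*(s + 2)*(s^3 - 5*s^2 + 8*s - 4) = (s - 2)*(s + 1)*(s + 2)*(s^2 - 3*s + 2) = (s - 2)*(s - 1)*(s + 1)*(s + 2)*(s - 2)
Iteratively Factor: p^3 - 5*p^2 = (p)*(p^2 - 5*p) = p*(p - 5)*(p)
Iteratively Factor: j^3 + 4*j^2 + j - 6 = (j + 2)*(j^2 + 2*j - 3) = (j - 1)*(j + 2)*(j + 3)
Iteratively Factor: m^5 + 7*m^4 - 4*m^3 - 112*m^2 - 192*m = (m - 4)*(m^4 + 11*m^3 + 40*m^2 + 48*m) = (m - 4)*(m + 4)*(m^3 + 7*m^2 + 12*m) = m*(m - 4)*(m + 4)*(m^2 + 7*m + 12) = m*(m - 4)*(m + 3)*(m + 4)*(m + 4)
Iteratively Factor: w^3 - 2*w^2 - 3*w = (w + 1)*(w^2 - 3*w) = (w - 3)*(w + 1)*(w)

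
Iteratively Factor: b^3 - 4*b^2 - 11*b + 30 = (b + 3)*(b^2 - 7*b + 10) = (b - 2)*(b + 3)*(b - 5)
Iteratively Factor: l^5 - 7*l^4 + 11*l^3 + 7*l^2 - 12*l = (l - 1)*(l^4 - 6*l^3 + 5*l^2 + 12*l) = (l - 4)*(l - 1)*(l^3 - 2*l^2 - 3*l) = (l - 4)*(l - 3)*(l - 1)*(l^2 + l) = l*(l - 4)*(l - 3)*(l - 1)*(l + 1)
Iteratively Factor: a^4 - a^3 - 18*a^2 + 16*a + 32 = (a - 4)*(a^3 + 3*a^2 - 6*a - 8) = (a - 4)*(a + 4)*(a^2 - a - 2) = (a - 4)*(a + 1)*(a + 4)*(a - 2)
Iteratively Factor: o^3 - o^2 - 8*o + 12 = (o - 2)*(o^2 + o - 6) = (o - 2)*(o + 3)*(o - 2)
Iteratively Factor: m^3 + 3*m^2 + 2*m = (m + 2)*(m^2 + m) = (m + 1)*(m + 2)*(m)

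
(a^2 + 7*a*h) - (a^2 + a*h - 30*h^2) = 6*a*h + 30*h^2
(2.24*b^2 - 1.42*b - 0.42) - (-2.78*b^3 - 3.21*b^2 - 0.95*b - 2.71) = 2.78*b^3 + 5.45*b^2 - 0.47*b + 2.29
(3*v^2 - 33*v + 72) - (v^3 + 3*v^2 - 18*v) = -v^3 - 15*v + 72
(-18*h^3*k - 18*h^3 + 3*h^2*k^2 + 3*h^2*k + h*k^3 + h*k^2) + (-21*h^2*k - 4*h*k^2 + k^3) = -18*h^3*k - 18*h^3 + 3*h^2*k^2 - 18*h^2*k + h*k^3 - 3*h*k^2 + k^3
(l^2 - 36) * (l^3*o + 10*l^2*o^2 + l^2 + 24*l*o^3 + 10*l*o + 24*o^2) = l^5*o + 10*l^4*o^2 + l^4 + 24*l^3*o^3 - 26*l^3*o - 336*l^2*o^2 - 36*l^2 - 864*l*o^3 - 360*l*o - 864*o^2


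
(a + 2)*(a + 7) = a^2 + 9*a + 14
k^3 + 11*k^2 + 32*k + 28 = (k + 2)^2*(k + 7)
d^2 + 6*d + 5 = (d + 1)*(d + 5)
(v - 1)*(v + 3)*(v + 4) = v^3 + 6*v^2 + 5*v - 12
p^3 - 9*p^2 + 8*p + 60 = (p - 6)*(p - 5)*(p + 2)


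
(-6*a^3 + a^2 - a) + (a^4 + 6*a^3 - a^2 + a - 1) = a^4 - 1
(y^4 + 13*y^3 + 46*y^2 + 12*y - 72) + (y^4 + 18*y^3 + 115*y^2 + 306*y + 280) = 2*y^4 + 31*y^3 + 161*y^2 + 318*y + 208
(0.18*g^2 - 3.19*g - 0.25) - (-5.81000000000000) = 0.18*g^2 - 3.19*g + 5.56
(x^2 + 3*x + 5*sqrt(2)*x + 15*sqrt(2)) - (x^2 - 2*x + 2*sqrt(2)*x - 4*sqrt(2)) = 3*sqrt(2)*x + 5*x + 19*sqrt(2)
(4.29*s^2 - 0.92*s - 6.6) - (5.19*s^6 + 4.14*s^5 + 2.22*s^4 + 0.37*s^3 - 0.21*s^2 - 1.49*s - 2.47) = -5.19*s^6 - 4.14*s^5 - 2.22*s^4 - 0.37*s^3 + 4.5*s^2 + 0.57*s - 4.13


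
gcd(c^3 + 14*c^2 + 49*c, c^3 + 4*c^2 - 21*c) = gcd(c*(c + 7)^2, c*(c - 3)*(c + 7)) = c^2 + 7*c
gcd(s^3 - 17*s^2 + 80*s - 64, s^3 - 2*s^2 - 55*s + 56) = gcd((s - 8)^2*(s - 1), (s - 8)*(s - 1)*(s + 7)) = s^2 - 9*s + 8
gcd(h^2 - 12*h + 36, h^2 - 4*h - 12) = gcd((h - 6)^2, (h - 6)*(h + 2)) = h - 6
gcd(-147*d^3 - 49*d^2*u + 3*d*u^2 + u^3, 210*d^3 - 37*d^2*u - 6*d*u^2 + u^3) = -7*d + u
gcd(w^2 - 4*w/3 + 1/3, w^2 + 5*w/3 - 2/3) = w - 1/3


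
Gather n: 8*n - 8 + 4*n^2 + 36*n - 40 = 4*n^2 + 44*n - 48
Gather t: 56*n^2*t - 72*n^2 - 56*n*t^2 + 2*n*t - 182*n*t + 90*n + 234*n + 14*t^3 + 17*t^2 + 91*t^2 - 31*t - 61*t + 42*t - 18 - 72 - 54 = -72*n^2 + 324*n + 14*t^3 + t^2*(108 - 56*n) + t*(56*n^2 - 180*n - 50) - 144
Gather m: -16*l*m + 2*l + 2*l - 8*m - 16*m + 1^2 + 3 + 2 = 4*l + m*(-16*l - 24) + 6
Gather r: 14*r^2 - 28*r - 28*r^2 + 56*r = -14*r^2 + 28*r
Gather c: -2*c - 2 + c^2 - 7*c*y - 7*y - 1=c^2 + c*(-7*y - 2) - 7*y - 3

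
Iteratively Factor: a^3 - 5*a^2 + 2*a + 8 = (a + 1)*(a^2 - 6*a + 8) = (a - 2)*(a + 1)*(a - 4)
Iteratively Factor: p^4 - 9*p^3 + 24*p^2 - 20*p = (p)*(p^3 - 9*p^2 + 24*p - 20) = p*(p - 2)*(p^2 - 7*p + 10) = p*(p - 2)^2*(p - 5)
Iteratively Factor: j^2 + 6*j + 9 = (j + 3)*(j + 3)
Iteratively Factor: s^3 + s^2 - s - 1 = (s + 1)*(s^2 - 1) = (s + 1)^2*(s - 1)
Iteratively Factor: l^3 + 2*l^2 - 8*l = (l + 4)*(l^2 - 2*l) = l*(l + 4)*(l - 2)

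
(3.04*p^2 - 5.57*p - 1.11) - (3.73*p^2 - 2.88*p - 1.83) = -0.69*p^2 - 2.69*p + 0.72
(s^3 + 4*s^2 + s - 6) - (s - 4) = s^3 + 4*s^2 - 2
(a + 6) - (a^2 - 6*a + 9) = -a^2 + 7*a - 3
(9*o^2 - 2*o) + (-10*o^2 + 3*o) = -o^2 + o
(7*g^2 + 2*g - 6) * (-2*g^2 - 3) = -14*g^4 - 4*g^3 - 9*g^2 - 6*g + 18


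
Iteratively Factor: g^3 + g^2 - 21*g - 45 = (g + 3)*(g^2 - 2*g - 15) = (g + 3)^2*(g - 5)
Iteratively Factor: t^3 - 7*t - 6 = (t + 2)*(t^2 - 2*t - 3) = (t + 1)*(t + 2)*(t - 3)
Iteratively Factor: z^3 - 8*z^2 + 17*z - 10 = (z - 2)*(z^2 - 6*z + 5) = (z - 5)*(z - 2)*(z - 1)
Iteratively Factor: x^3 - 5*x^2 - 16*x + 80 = (x + 4)*(x^2 - 9*x + 20) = (x - 5)*(x + 4)*(x - 4)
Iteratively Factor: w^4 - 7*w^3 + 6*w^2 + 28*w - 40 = (w + 2)*(w^3 - 9*w^2 + 24*w - 20) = (w - 2)*(w + 2)*(w^2 - 7*w + 10) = (w - 5)*(w - 2)*(w + 2)*(w - 2)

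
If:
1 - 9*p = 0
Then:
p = 1/9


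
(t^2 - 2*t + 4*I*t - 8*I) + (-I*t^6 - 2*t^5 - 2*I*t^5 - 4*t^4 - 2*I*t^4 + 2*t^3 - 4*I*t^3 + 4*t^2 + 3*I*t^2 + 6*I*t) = -I*t^6 - 2*t^5 - 2*I*t^5 - 4*t^4 - 2*I*t^4 + 2*t^3 - 4*I*t^3 + 5*t^2 + 3*I*t^2 - 2*t + 10*I*t - 8*I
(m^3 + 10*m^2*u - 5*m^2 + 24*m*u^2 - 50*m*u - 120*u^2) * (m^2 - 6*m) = m^5 + 10*m^4*u - 11*m^4 + 24*m^3*u^2 - 110*m^3*u + 30*m^3 - 264*m^2*u^2 + 300*m^2*u + 720*m*u^2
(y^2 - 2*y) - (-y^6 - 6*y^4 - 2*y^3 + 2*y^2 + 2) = y^6 + 6*y^4 + 2*y^3 - y^2 - 2*y - 2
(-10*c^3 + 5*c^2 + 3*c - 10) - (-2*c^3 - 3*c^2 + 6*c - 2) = -8*c^3 + 8*c^2 - 3*c - 8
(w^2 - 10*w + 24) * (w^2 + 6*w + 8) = w^4 - 4*w^3 - 28*w^2 + 64*w + 192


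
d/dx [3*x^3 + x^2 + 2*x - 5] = 9*x^2 + 2*x + 2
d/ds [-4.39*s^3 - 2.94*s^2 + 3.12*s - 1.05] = -13.17*s^2 - 5.88*s + 3.12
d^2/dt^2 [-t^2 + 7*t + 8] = -2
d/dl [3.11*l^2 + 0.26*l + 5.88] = 6.22*l + 0.26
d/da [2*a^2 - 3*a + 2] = 4*a - 3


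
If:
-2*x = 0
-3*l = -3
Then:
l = 1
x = 0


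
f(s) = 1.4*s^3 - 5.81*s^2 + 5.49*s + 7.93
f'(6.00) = 86.97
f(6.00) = 134.11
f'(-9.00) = 450.27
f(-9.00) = -1532.69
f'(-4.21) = 128.85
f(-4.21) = -222.63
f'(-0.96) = 20.52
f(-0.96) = -3.93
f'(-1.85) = 41.36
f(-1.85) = -30.98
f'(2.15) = -0.08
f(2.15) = 6.79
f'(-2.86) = 73.08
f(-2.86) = -88.05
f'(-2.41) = 57.89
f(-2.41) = -58.64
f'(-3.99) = 118.72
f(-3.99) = -195.40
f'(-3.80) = 110.29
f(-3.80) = -173.65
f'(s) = 4.2*s^2 - 11.62*s + 5.49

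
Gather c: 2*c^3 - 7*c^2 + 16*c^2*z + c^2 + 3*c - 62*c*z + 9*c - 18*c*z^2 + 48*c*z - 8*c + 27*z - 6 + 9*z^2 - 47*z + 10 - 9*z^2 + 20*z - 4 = 2*c^3 + c^2*(16*z - 6) + c*(-18*z^2 - 14*z + 4)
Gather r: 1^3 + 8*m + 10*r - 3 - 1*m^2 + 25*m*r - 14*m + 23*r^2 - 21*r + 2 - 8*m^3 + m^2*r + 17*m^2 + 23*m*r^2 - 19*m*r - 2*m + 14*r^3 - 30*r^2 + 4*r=-8*m^3 + 16*m^2 - 8*m + 14*r^3 + r^2*(23*m - 7) + r*(m^2 + 6*m - 7)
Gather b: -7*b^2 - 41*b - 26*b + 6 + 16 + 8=-7*b^2 - 67*b + 30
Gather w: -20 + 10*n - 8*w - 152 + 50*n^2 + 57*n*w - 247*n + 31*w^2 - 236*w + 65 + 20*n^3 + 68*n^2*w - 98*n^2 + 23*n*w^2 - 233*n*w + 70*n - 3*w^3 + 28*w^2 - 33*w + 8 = 20*n^3 - 48*n^2 - 167*n - 3*w^3 + w^2*(23*n + 59) + w*(68*n^2 - 176*n - 277) - 99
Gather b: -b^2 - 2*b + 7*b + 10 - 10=-b^2 + 5*b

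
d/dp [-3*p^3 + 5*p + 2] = 5 - 9*p^2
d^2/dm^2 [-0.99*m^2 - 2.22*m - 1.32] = -1.98000000000000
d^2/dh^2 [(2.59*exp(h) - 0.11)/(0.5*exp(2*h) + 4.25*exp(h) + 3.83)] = (0.6475*exp(4*h) - 5.61375*exp(3*h) - 30.46035*exp(2*h) - 43.303*exp(h) + 39.782976)*exp(h)/(0.125*exp(6*h) + 3.1875*exp(5*h) + 29.96625*exp(4*h) + 125.598125*exp(3*h) + 229.541475*exp(2*h) + 187.028475*exp(h) + 56.181887)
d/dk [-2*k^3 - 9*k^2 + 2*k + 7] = -6*k^2 - 18*k + 2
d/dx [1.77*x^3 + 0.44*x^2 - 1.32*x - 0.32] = 5.31*x^2 + 0.88*x - 1.32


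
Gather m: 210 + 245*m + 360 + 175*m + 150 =420*m + 720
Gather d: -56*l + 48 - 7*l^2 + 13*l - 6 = -7*l^2 - 43*l + 42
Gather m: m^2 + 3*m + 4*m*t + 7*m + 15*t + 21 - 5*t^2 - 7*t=m^2 + m*(4*t + 10) - 5*t^2 + 8*t + 21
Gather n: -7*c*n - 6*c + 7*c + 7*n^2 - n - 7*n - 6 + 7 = c + 7*n^2 + n*(-7*c - 8) + 1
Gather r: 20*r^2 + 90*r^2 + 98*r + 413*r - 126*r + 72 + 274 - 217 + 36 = 110*r^2 + 385*r + 165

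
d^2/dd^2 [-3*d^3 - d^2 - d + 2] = -18*d - 2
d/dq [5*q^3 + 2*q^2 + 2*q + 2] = 15*q^2 + 4*q + 2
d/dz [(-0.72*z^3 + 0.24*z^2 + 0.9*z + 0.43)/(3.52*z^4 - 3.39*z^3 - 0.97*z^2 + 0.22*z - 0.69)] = (2.5344*z^6 - 1.6896*z^5 - 7.992*z^4 - 0.2692*z^3 + 6.7893*z^2 + 0.503*z - 0.7156)/(12.3904*z^8 - 23.8656*z^7 + 4.6633*z^6 + 8.1254*z^5 - 5.4083*z^4 + 4.2514*z^3 + 1.387*z^2 - 0.3036*z + 0.4761)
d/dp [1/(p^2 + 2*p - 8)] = 2*(-p - 1)/(p^2 + 2*p - 8)^2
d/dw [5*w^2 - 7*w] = 10*w - 7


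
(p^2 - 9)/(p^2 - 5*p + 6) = (p + 3)/(p - 2)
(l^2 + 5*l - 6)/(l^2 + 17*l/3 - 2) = 3*(l - 1)/(3*l - 1)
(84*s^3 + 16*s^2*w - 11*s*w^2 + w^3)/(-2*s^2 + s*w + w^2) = (-42*s^2 + 13*s*w - w^2)/(s - w)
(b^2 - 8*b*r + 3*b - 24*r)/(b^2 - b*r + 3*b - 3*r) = (-b + 8*r)/(-b + r)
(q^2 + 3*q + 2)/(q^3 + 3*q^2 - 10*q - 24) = (q + 1)/(q^2 + q - 12)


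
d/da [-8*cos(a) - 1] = 8*sin(a)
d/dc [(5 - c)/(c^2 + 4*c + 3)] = (-c^2 - 4*c + 2*(c - 5)*(c + 2) - 3)/(c^2 + 4*c + 3)^2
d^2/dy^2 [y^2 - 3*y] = 2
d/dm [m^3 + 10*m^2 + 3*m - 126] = 3*m^2 + 20*m + 3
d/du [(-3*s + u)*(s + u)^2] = (-5*s + 3*u)*(s + u)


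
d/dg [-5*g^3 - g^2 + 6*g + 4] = -15*g^2 - 2*g + 6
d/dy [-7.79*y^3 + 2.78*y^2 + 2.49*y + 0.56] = -23.37*y^2 + 5.56*y + 2.49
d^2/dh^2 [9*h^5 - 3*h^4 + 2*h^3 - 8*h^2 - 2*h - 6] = 180*h^3 - 36*h^2 + 12*h - 16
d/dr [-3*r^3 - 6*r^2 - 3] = 3*r*(-3*r - 4)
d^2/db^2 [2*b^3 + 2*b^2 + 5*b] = 12*b + 4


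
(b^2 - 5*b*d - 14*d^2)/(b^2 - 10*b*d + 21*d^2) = (b + 2*d)/(b - 3*d)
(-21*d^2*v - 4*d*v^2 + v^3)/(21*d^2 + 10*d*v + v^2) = v*(-7*d + v)/(7*d + v)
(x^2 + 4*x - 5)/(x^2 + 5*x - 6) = (x + 5)/(x + 6)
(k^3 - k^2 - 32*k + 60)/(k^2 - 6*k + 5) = (k^2 + 4*k - 12)/(k - 1)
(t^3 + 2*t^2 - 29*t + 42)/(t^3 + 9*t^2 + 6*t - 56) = (t - 3)/(t + 4)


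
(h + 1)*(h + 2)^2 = h^3 + 5*h^2 + 8*h + 4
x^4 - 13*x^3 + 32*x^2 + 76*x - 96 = (x - 8)*(x - 6)*(x - 1)*(x + 2)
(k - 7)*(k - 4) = k^2 - 11*k + 28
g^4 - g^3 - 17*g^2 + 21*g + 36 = (g - 3)^2*(g + 1)*(g + 4)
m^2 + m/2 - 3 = (m - 3/2)*(m + 2)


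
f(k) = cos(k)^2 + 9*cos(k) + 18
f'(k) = -2*sin(k)*cos(k) - 9*sin(k)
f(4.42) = 15.49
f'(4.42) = 8.07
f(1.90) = 15.19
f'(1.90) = -7.90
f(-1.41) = 19.47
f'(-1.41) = 9.20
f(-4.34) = 14.86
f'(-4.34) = -7.71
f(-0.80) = 24.76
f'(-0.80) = 7.46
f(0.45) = 26.91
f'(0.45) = -4.70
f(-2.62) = 10.95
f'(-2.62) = 3.62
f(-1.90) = 15.19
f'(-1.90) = 7.90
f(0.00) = 28.00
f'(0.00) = 0.00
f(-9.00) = 10.63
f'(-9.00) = 2.96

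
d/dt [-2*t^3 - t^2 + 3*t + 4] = -6*t^2 - 2*t + 3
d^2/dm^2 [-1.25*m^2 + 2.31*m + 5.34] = -2.50000000000000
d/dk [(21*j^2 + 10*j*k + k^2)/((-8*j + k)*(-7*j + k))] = 5*j*(175*j^2 + 14*j*k - 5*k^2)/(3136*j^4 - 1680*j^3*k + 337*j^2*k^2 - 30*j*k^3 + k^4)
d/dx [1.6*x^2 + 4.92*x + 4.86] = 3.2*x + 4.92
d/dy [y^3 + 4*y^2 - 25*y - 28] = 3*y^2 + 8*y - 25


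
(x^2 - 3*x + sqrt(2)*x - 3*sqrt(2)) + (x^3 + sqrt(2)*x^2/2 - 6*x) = x^3 + sqrt(2)*x^2/2 + x^2 - 9*x + sqrt(2)*x - 3*sqrt(2)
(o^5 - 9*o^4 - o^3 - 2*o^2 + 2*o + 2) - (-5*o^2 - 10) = o^5 - 9*o^4 - o^3 + 3*o^2 + 2*o + 12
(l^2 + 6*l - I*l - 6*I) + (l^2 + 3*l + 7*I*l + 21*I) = 2*l^2 + 9*l + 6*I*l + 15*I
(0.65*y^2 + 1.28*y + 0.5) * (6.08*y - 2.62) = 3.952*y^3 + 6.0794*y^2 - 0.3136*y - 1.31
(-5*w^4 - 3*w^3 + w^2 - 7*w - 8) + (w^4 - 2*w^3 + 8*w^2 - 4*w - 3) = -4*w^4 - 5*w^3 + 9*w^2 - 11*w - 11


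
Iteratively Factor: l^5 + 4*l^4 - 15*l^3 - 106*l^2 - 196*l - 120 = (l + 2)*(l^4 + 2*l^3 - 19*l^2 - 68*l - 60) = (l - 5)*(l + 2)*(l^3 + 7*l^2 + 16*l + 12) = (l - 5)*(l + 2)*(l + 3)*(l^2 + 4*l + 4) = (l - 5)*(l + 2)^2*(l + 3)*(l + 2)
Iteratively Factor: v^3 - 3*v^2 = (v)*(v^2 - 3*v) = v^2*(v - 3)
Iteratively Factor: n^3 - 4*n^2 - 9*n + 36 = (n + 3)*(n^2 - 7*n + 12) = (n - 4)*(n + 3)*(n - 3)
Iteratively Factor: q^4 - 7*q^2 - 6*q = (q + 1)*(q^3 - q^2 - 6*q) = (q + 1)*(q + 2)*(q^2 - 3*q) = q*(q + 1)*(q + 2)*(q - 3)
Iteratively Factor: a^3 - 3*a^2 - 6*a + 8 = (a + 2)*(a^2 - 5*a + 4) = (a - 1)*(a + 2)*(a - 4)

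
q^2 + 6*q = q*(q + 6)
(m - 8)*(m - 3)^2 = m^3 - 14*m^2 + 57*m - 72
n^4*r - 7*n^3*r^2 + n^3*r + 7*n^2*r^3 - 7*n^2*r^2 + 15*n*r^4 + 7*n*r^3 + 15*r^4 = (n - 5*r)*(n - 3*r)*(n + r)*(n*r + r)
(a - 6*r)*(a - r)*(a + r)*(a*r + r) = a^4*r - 6*a^3*r^2 + a^3*r - a^2*r^3 - 6*a^2*r^2 + 6*a*r^4 - a*r^3 + 6*r^4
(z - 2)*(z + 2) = z^2 - 4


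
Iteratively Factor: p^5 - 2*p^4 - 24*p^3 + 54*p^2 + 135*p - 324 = (p - 3)*(p^4 + p^3 - 21*p^2 - 9*p + 108) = (p - 3)*(p + 4)*(p^3 - 3*p^2 - 9*p + 27) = (p - 3)*(p + 3)*(p + 4)*(p^2 - 6*p + 9) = (p - 3)^2*(p + 3)*(p + 4)*(p - 3)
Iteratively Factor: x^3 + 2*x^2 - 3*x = (x + 3)*(x^2 - x) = (x - 1)*(x + 3)*(x)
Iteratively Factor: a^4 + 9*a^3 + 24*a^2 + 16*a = (a + 4)*(a^3 + 5*a^2 + 4*a) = (a + 1)*(a + 4)*(a^2 + 4*a) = (a + 1)*(a + 4)^2*(a)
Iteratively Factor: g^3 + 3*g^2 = (g)*(g^2 + 3*g) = g^2*(g + 3)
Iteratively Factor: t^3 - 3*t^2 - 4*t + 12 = (t - 2)*(t^2 - t - 6) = (t - 3)*(t - 2)*(t + 2)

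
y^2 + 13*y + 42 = (y + 6)*(y + 7)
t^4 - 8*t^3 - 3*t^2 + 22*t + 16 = (t - 8)*(t - 2)*(t + 1)^2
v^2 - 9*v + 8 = (v - 8)*(v - 1)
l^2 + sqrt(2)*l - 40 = (l - 4*sqrt(2))*(l + 5*sqrt(2))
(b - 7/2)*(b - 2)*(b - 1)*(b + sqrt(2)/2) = b^4 - 13*b^3/2 + sqrt(2)*b^3/2 - 13*sqrt(2)*b^2/4 + 25*b^2/2 - 7*b + 25*sqrt(2)*b/4 - 7*sqrt(2)/2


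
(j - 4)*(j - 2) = j^2 - 6*j + 8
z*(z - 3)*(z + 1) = z^3 - 2*z^2 - 3*z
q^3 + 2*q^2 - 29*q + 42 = (q - 3)*(q - 2)*(q + 7)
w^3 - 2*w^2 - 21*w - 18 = (w - 6)*(w + 1)*(w + 3)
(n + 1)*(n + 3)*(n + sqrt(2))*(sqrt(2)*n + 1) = sqrt(2)*n^4 + 3*n^3 + 4*sqrt(2)*n^3 + 4*sqrt(2)*n^2 + 12*n^2 + 4*sqrt(2)*n + 9*n + 3*sqrt(2)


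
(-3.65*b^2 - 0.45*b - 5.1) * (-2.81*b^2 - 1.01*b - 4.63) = 10.2565*b^4 + 4.951*b^3 + 31.685*b^2 + 7.2345*b + 23.613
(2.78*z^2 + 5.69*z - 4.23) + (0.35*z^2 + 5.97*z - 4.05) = 3.13*z^2 + 11.66*z - 8.28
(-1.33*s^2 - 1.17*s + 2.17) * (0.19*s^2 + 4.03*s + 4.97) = -0.2527*s^4 - 5.5822*s^3 - 10.9129*s^2 + 2.9302*s + 10.7849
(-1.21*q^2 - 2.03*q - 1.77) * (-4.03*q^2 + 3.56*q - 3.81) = 4.8763*q^4 + 3.8733*q^3 + 4.5164*q^2 + 1.4331*q + 6.7437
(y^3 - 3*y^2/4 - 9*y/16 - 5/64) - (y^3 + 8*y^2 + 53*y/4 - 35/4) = -35*y^2/4 - 221*y/16 + 555/64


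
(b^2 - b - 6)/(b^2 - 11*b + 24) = (b + 2)/(b - 8)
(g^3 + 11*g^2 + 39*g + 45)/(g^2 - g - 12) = (g^2 + 8*g + 15)/(g - 4)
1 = 1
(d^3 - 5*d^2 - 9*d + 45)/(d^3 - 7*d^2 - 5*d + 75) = (d - 3)/(d - 5)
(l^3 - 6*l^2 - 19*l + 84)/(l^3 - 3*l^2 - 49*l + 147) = (l + 4)/(l + 7)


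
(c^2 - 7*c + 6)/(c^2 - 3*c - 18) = (c - 1)/(c + 3)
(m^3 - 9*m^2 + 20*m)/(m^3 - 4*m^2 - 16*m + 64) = m*(m - 5)/(m^2 - 16)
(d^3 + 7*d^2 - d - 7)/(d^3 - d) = (d + 7)/d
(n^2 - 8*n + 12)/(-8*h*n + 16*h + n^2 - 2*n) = (6 - n)/(8*h - n)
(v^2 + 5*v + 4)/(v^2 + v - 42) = (v^2 + 5*v + 4)/(v^2 + v - 42)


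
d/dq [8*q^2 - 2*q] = 16*q - 2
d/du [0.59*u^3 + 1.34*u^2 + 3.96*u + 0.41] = 1.77*u^2 + 2.68*u + 3.96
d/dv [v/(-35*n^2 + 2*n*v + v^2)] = (-35*n^2 + 2*n*v + v^2 - 2*v*(n + v))/(-35*n^2 + 2*n*v + v^2)^2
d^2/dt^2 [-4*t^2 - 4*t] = -8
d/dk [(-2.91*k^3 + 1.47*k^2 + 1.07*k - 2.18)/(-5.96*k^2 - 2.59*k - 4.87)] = (17.3436*k^4 + 15.0738*k^3 + 45.085*k^2 - 40.3034*k - 10.8571)/(35.5216*k^4 + 30.8728*k^3 + 64.7585*k^2 + 25.2266*k + 23.7169)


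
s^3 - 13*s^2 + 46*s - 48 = (s - 8)*(s - 3)*(s - 2)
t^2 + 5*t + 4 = (t + 1)*(t + 4)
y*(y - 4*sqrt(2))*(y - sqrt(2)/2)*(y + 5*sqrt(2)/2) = y^4 - 2*sqrt(2)*y^3 - 37*y^2/2 + 10*sqrt(2)*y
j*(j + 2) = j^2 + 2*j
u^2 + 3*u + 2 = (u + 1)*(u + 2)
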